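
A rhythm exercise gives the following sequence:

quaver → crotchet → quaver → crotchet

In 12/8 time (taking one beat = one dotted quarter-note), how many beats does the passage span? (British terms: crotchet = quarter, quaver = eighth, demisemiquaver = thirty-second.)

2

One dotted quarter-note beat = 3 eighth notes.
Convert each value to eighth notes: quaver = 1; crotchet = 2; quaver = 1; crotchet = 2.
Adding: 1 + 2 + 1 + 2 = 6.
6 ÷ 3 = 2 beats.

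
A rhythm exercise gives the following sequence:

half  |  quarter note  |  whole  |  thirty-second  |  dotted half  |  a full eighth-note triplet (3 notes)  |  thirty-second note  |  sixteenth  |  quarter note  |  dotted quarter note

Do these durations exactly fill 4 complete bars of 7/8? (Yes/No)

One bar of 7/8 = 28 thirty-second notes, so 4 bars = 112.
In thirty-second notes: half = 16; quarter note = 8; whole = 32; thirty-second = 1; dotted half = 24; a full eighth-note triplet (3 notes) (three triplet eighths span one quarter) = 8; thirty-second note = 1; sixteenth = 2; quarter note = 8; dotted quarter note = 12.
Altogether 16 + 8 + 32 + 1 + 24 + 8 + 1 + 2 + 8 + 12 = 112.
112 equals 112, so the answer is Yes.

Yes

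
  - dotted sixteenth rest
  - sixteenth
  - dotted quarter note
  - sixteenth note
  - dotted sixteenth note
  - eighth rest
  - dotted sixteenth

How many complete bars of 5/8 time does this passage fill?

One bar of 5/8 = 20 thirty-second notes.
In thirty-second notes: dotted sixteenth rest = 3; sixteenth = 2; dotted quarter note = 12; sixteenth note = 2; dotted sixteenth note = 3; eighth rest = 4; dotted sixteenth = 3.
Altogether 3 + 2 + 12 + 2 + 3 + 4 + 3 = 29.
29 ÷ 20 = 1 complete bar with 9 left over.

1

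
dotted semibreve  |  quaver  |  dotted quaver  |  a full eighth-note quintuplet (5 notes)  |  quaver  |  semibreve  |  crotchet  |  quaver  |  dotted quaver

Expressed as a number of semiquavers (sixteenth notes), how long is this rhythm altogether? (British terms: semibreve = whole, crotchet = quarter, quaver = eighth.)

64

Each duration in sixteenth notes: dotted semibreve = 24; quaver = 2; dotted quaver = 3; a full eighth-note quintuplet (5 notes) (five quintuplet eighths span one half) = 8; quaver = 2; semibreve = 16; crotchet = 4; quaver = 2; dotted quaver = 3.
Sum: 24 + 2 + 3 + 8 + 2 + 16 + 4 + 2 + 3 = 64 sixteenth notes.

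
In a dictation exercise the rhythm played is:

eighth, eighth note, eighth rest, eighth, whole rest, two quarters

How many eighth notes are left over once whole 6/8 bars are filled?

4

One bar of 6/8 = 6 eighth notes.
Working in eighth notes: eighth = 1; eighth note = 1; eighth rest = 1; eighth = 1; whole rest = 8; quarter = 2; quarter = 2.
Altogether 1 + 1 + 1 + 1 + 8 + 2 + 2 = 16.
16 ÷ 6 = 2 complete bars with 4 eighth notes remaining.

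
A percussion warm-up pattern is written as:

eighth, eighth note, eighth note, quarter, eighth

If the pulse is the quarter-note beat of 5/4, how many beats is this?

One quarter-note beat = 2 eighth notes.
Convert each value to eighth notes: eighth = 1; eighth note = 1; eighth note = 1; quarter = 2; eighth = 1.
Total: 1 + 1 + 1 + 2 + 1 = 6.
6 ÷ 2 = 3 beats.

3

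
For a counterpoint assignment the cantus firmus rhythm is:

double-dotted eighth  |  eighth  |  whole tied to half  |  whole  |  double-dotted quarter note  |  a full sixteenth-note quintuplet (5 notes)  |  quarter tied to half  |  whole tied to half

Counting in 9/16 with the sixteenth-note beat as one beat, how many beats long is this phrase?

92.5

One sixteenth-note beat = 2 thirty-second notes.
Working in thirty-second notes: double-dotted eighth = 7; eighth = 4; whole tied to half (whole + half) = 48; whole = 32; double-dotted quarter note = 14; a full sixteenth-note quintuplet (5 notes) (five quintuplet sixteenths span one quarter) = 8; quarter tied to half (quarter + half) = 24; whole tied to half (whole + half) = 48.
Sum: 7 + 4 + 48 + 32 + 14 + 8 + 24 + 48 = 185.
185 ÷ 2 = 92.5 beats.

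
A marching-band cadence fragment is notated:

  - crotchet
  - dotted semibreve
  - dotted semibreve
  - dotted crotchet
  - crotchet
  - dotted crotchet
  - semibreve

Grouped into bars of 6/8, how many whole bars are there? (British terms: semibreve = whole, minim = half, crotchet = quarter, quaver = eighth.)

7

One bar of 6/8 = 6 eighth notes.
Convert each value to eighth notes: crotchet = 2; dotted semibreve = 12; dotted semibreve = 12; dotted crotchet = 3; crotchet = 2; dotted crotchet = 3; semibreve = 8.
Adding: 2 + 12 + 12 + 3 + 2 + 3 + 8 = 42.
42 ÷ 6 = 7 complete bars with 0 left over.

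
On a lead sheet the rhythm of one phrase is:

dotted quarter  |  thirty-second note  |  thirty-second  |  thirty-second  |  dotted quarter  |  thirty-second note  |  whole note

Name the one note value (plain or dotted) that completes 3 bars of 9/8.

dotted whole note

3 bars of 9/8 = 108 thirty-second notes.
Each duration in thirty-second notes: dotted quarter = 12; thirty-second note = 1; thirty-second = 1; thirty-second = 1; dotted quarter = 12; thirty-second note = 1; whole note = 32.
Sum: 12 + 1 + 1 + 1 + 12 + 1 + 32 = 60.
Remaining: 108 − 60 = 48 thirty-second notes, which is a dotted whole note.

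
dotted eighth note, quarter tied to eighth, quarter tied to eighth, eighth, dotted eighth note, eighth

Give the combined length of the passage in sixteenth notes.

22

In sixteenth notes: dotted eighth note = 3; quarter tied to eighth (quarter + eighth) = 6; quarter tied to eighth (quarter + eighth) = 6; eighth = 2; dotted eighth note = 3; eighth = 2.
Sum: 3 + 6 + 6 + 2 + 3 + 2 = 22 sixteenth notes.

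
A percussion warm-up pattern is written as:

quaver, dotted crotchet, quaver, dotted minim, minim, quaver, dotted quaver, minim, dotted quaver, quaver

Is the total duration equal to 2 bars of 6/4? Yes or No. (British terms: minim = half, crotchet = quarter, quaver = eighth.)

One bar of 6/4 = 24 sixteenth notes, so 2 bars = 48.
In sixteenth notes: quaver = 2; dotted crotchet = 6; quaver = 2; dotted minim = 12; minim = 8; quaver = 2; dotted quaver = 3; minim = 8; dotted quaver = 3; quaver = 2.
Adding: 2 + 6 + 2 + 12 + 8 + 2 + 3 + 8 + 3 + 2 = 48.
48 equals 48, so the answer is Yes.

Yes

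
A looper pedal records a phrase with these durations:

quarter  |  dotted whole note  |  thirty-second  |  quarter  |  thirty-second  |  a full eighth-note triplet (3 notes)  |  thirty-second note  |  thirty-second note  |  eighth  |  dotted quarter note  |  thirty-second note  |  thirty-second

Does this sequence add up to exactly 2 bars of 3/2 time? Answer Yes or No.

No

One bar of 3/2 = 48 thirty-second notes, so 2 bars = 96.
Express everything in thirty-second notes: quarter = 8; dotted whole note = 48; thirty-second = 1; quarter = 8; thirty-second = 1; a full eighth-note triplet (3 notes) (three triplet eighths span one quarter) = 8; thirty-second note = 1; thirty-second note = 1; eighth = 4; dotted quarter note = 12; thirty-second note = 1; thirty-second = 1.
Sum: 8 + 48 + 1 + 8 + 1 + 8 + 1 + 1 + 4 + 12 + 1 + 1 = 94.
94 falls short of 96, so the answer is No.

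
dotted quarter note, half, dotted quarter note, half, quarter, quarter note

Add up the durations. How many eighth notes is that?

Working in eighth notes: dotted quarter note = 3; half = 4; dotted quarter note = 3; half = 4; quarter = 2; quarter note = 2.
Total: 3 + 4 + 3 + 4 + 2 + 2 = 18 eighth notes.

18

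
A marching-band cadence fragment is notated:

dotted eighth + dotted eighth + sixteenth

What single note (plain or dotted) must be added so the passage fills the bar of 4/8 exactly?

sixteenth note

The bar of 4/8 = 8 sixteenth notes.
Convert each value to sixteenth notes: dotted eighth = 3; dotted eighth = 3; sixteenth = 1.
Sum: 3 + 3 + 1 = 7.
Remaining: 8 − 7 = 1 sixteenth note, which is a sixteenth note.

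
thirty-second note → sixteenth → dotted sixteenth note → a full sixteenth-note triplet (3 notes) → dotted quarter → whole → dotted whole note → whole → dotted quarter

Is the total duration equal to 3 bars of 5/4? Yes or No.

No

One bar of 5/4 = 40 thirty-second notes, so 3 bars = 120.
In thirty-second notes: thirty-second note = 1; sixteenth = 2; dotted sixteenth note = 3; a full sixteenth-note triplet (3 notes) (three triplet sixteenths span one eighth) = 4; dotted quarter = 12; whole = 32; dotted whole note = 48; whole = 32; dotted quarter = 12.
Total: 1 + 2 + 3 + 4 + 12 + 32 + 48 + 32 + 12 = 146.
146 exceeds 120, so the answer is No.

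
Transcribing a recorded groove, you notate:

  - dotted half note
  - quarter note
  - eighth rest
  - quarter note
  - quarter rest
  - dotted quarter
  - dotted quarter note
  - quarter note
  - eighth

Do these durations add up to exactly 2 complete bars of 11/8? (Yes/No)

One bar of 11/8 = 11 eighth notes, so 2 bars = 22.
Working in eighth notes: dotted half note = 6; quarter note = 2; eighth rest = 1; quarter note = 2; quarter rest = 2; dotted quarter = 3; dotted quarter note = 3; quarter note = 2; eighth = 1.
Altogether 6 + 2 + 1 + 2 + 2 + 3 + 3 + 2 + 1 = 22.
22 equals 22, so the answer is Yes.

Yes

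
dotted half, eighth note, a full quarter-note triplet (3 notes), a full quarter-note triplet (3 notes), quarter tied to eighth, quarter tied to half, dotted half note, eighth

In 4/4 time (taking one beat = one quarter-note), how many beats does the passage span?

One quarter-note beat = 2 eighth notes.
Each duration in eighth notes: dotted half = 6; eighth note = 1; a full quarter-note triplet (3 notes) (three triplet quarters span one half) = 4; a full quarter-note triplet (3 notes) (three triplet quarters span one half) = 4; quarter tied to eighth (quarter + eighth) = 3; quarter tied to half (quarter + half) = 6; dotted half note = 6; eighth = 1.
Adding: 6 + 1 + 4 + 4 + 3 + 6 + 6 + 1 = 31.
31 ÷ 2 = 15.5 beats.

15.5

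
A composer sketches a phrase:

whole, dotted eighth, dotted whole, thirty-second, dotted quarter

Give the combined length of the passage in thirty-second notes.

99

Each duration in thirty-second notes: whole = 32; dotted eighth = 6; dotted whole = 48; thirty-second = 1; dotted quarter = 12.
Total: 32 + 6 + 48 + 1 + 12 = 99 thirty-second notes.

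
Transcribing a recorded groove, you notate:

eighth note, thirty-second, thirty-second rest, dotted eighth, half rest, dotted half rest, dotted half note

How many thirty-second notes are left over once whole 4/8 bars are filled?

One bar of 4/8 = 16 thirty-second notes.
Working in thirty-second notes: eighth note = 4; thirty-second = 1; thirty-second rest = 1; dotted eighth = 6; half rest = 16; dotted half rest = 24; dotted half note = 24.
Total: 4 + 1 + 1 + 6 + 16 + 24 + 24 = 76.
76 ÷ 16 = 4 complete bars with 12 thirty-second notes remaining.

12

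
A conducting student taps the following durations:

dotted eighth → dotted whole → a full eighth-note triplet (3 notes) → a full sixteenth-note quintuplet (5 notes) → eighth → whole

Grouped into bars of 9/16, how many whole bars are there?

5

One bar of 9/16 = 9 sixteenth notes.
Convert each value to sixteenth notes: dotted eighth = 3; dotted whole = 24; a full eighth-note triplet (3 notes) (three triplet eighths span one quarter) = 4; a full sixteenth-note quintuplet (5 notes) (five quintuplet sixteenths span one quarter) = 4; eighth = 2; whole = 16.
Altogether 3 + 24 + 4 + 4 + 2 + 16 = 53.
53 ÷ 9 = 5 complete bars with 8 left over.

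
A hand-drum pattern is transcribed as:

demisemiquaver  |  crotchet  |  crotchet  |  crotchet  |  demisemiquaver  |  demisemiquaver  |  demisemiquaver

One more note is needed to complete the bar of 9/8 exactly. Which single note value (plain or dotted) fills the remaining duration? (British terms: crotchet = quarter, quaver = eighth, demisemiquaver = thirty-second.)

quarter note

The bar of 9/8 = 36 thirty-second notes.
Express everything in thirty-second notes: demisemiquaver = 1; crotchet = 8; crotchet = 8; crotchet = 8; demisemiquaver = 1; demisemiquaver = 1; demisemiquaver = 1.
Total: 1 + 8 + 8 + 8 + 1 + 1 + 1 = 28.
Remaining: 36 − 28 = 8 thirty-second notes, which is a quarter note.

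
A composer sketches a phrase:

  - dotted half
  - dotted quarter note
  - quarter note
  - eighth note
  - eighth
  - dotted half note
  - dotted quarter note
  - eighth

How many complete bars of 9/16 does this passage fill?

One bar of 9/16 = 9 sixteenth notes.
In sixteenth notes: dotted half = 12; dotted quarter note = 6; quarter note = 4; eighth note = 2; eighth = 2; dotted half note = 12; dotted quarter note = 6; eighth = 2.
Adding: 12 + 6 + 4 + 2 + 2 + 12 + 6 + 2 = 46.
46 ÷ 9 = 5 complete bars with 1 left over.

5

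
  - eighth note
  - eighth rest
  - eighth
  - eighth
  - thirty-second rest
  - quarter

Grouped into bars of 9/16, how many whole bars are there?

1

One bar of 9/16 = 18 thirty-second notes.
Convert each value to thirty-second notes: eighth note = 4; eighth rest = 4; eighth = 4; eighth = 4; thirty-second rest = 1; quarter = 8.
Sum: 4 + 4 + 4 + 4 + 1 + 8 = 25.
25 ÷ 18 = 1 complete bar with 7 left over.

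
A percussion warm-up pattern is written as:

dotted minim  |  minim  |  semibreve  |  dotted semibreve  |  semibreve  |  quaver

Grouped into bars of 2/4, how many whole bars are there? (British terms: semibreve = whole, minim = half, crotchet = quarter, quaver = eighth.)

9

One bar of 2/4 = 4 eighth notes.
Working in eighth notes: dotted minim = 6; minim = 4; semibreve = 8; dotted semibreve = 12; semibreve = 8; quaver = 1.
Altogether 6 + 4 + 8 + 12 + 8 + 1 = 39.
39 ÷ 4 = 9 complete bars with 3 left over.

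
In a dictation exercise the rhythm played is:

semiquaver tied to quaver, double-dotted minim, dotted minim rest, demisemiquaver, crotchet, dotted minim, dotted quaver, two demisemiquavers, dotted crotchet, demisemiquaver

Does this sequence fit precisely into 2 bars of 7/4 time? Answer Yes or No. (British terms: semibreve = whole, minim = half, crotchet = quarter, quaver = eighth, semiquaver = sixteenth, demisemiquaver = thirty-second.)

One bar of 7/4 = 56 thirty-second notes, so 2 bars = 112.
In thirty-second notes: semiquaver tied to quaver (semiquaver + quaver) = 6; double-dotted minim = 28; dotted minim rest = 24; demisemiquaver = 1; crotchet = 8; dotted minim = 24; dotted quaver = 6; demisemiquaver = 1; demisemiquaver = 1; dotted crotchet = 12; demisemiquaver = 1.
Altogether 6 + 28 + 24 + 1 + 8 + 24 + 6 + 1 + 1 + 12 + 1 = 112.
112 equals 112, so the answer is Yes.

Yes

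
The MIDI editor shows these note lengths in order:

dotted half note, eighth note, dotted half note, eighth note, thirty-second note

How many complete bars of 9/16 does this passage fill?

One bar of 9/16 = 18 thirty-second notes.
Express everything in thirty-second notes: dotted half note = 24; eighth note = 4; dotted half note = 24; eighth note = 4; thirty-second note = 1.
Altogether 24 + 4 + 24 + 4 + 1 = 57.
57 ÷ 18 = 3 complete bars with 3 left over.

3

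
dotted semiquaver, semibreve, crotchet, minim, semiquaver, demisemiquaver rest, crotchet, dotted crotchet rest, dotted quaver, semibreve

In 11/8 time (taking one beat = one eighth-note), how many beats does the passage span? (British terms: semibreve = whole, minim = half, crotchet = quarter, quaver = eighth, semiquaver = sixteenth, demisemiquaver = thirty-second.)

One eighth-note beat = 4 thirty-second notes.
In thirty-second notes: dotted semiquaver = 3; semibreve = 32; crotchet = 8; minim = 16; semiquaver = 2; demisemiquaver rest = 1; crotchet = 8; dotted crotchet rest = 12; dotted quaver = 6; semibreve = 32.
Sum: 3 + 32 + 8 + 16 + 2 + 1 + 8 + 12 + 6 + 32 = 120.
120 ÷ 4 = 30 beats.

30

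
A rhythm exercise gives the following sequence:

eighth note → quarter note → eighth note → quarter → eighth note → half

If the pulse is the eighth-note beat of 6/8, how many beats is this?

11

One eighth-note beat = 2 sixteenth notes.
Convert each value to sixteenth notes: eighth note = 2; quarter note = 4; eighth note = 2; quarter = 4; eighth note = 2; half = 8.
Adding: 2 + 4 + 2 + 4 + 2 + 8 = 22.
22 ÷ 2 = 11 beats.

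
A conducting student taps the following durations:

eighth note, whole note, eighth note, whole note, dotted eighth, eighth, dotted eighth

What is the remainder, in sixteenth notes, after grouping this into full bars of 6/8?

One bar of 6/8 = 12 sixteenth notes.
Convert each value to sixteenth notes: eighth note = 2; whole note = 16; eighth note = 2; whole note = 16; dotted eighth = 3; eighth = 2; dotted eighth = 3.
Sum: 2 + 16 + 2 + 16 + 3 + 2 + 3 = 44.
44 ÷ 12 = 3 complete bars with 8 sixteenth notes remaining.

8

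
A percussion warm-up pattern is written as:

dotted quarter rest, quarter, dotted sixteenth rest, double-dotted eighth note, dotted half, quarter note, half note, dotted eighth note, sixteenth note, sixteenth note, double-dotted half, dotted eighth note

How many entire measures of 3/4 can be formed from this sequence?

One bar of 3/4 = 24 thirty-second notes.
In thirty-second notes: dotted quarter rest = 12; quarter = 8; dotted sixteenth rest = 3; double-dotted eighth note = 7; dotted half = 24; quarter note = 8; half note = 16; dotted eighth note = 6; sixteenth note = 2; sixteenth note = 2; double-dotted half = 28; dotted eighth note = 6.
Altogether 12 + 8 + 3 + 7 + 24 + 8 + 16 + 6 + 2 + 2 + 28 + 6 = 122.
122 ÷ 24 = 5 complete bars with 2 left over.

5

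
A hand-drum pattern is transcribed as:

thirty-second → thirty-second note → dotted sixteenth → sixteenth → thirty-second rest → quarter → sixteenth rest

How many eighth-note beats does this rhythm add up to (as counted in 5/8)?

4.5

One eighth-note beat = 4 thirty-second notes.
Express everything in thirty-second notes: thirty-second = 1; thirty-second note = 1; dotted sixteenth = 3; sixteenth = 2; thirty-second rest = 1; quarter = 8; sixteenth rest = 2.
Altogether 1 + 1 + 3 + 2 + 1 + 8 + 2 = 18.
18 ÷ 4 = 4.5 beats.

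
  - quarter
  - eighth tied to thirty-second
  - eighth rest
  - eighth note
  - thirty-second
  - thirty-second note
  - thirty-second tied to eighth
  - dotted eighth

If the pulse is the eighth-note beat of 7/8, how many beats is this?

8.5

One eighth-note beat = 4 thirty-second notes.
Convert each value to thirty-second notes: quarter = 8; eighth tied to thirty-second (eighth + thirty-second) = 5; eighth rest = 4; eighth note = 4; thirty-second = 1; thirty-second note = 1; thirty-second tied to eighth (thirty-second + eighth) = 5; dotted eighth = 6.
Adding: 8 + 5 + 4 + 4 + 1 + 1 + 5 + 6 = 34.
34 ÷ 4 = 8.5 beats.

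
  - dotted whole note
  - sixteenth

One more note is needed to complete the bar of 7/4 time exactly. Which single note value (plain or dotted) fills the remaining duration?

The bar of 7/4 = 28 sixteenth notes.
Convert each value to sixteenth notes: dotted whole note = 24; sixteenth = 1.
Altogether 24 + 1 = 25.
Remaining: 28 − 25 = 3 sixteenth notes, which is a dotted eighth note.

dotted eighth note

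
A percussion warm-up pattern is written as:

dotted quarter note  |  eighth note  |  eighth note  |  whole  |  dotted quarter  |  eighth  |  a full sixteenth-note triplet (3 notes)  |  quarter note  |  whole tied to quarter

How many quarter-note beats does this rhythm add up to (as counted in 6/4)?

One quarter-note beat = 2 eighth notes.
In eighth notes: dotted quarter note = 3; eighth note = 1; eighth note = 1; whole = 8; dotted quarter = 3; eighth = 1; a full sixteenth-note triplet (3 notes) (three triplet sixteenths span one eighth) = 1; quarter note = 2; whole tied to quarter (whole + quarter) = 10.
Adding: 3 + 1 + 1 + 8 + 3 + 1 + 1 + 2 + 10 = 30.
30 ÷ 2 = 15 beats.

15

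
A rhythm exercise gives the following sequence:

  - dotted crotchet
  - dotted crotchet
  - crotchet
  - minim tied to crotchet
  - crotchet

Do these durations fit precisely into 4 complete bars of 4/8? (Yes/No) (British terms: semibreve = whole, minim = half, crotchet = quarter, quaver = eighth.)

Yes

One bar of 4/8 = 4 eighth notes, so 4 bars = 16.
Convert each value to eighth notes: dotted crotchet = 3; dotted crotchet = 3; crotchet = 2; minim tied to crotchet (minim + crotchet) = 6; crotchet = 2.
Adding: 3 + 3 + 2 + 6 + 2 = 16.
16 equals 16, so the answer is Yes.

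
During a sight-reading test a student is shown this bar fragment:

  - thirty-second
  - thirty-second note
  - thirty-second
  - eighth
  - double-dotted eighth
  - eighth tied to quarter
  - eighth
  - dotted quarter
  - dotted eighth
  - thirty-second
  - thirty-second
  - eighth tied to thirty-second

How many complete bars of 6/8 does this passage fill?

2

One bar of 6/8 = 24 thirty-second notes.
Convert each value to thirty-second notes: thirty-second = 1; thirty-second note = 1; thirty-second = 1; eighth = 4; double-dotted eighth = 7; eighth tied to quarter (eighth + quarter) = 12; eighth = 4; dotted quarter = 12; dotted eighth = 6; thirty-second = 1; thirty-second = 1; eighth tied to thirty-second (eighth + thirty-second) = 5.
Adding: 1 + 1 + 1 + 4 + 7 + 12 + 4 + 12 + 6 + 1 + 1 + 5 = 55.
55 ÷ 24 = 2 complete bars with 7 left over.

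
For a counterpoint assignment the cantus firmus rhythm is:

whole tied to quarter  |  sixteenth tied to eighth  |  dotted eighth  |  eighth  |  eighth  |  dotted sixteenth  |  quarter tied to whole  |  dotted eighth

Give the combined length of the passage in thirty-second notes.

Each duration in thirty-second notes: whole tied to quarter (whole + quarter) = 40; sixteenth tied to eighth (sixteenth + eighth) = 6; dotted eighth = 6; eighth = 4; eighth = 4; dotted sixteenth = 3; quarter tied to whole (quarter + whole) = 40; dotted eighth = 6.
Total: 40 + 6 + 6 + 4 + 4 + 3 + 40 + 6 = 109 thirty-second notes.

109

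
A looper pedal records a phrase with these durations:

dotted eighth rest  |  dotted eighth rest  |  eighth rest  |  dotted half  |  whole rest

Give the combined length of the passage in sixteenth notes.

Each duration in sixteenth notes: dotted eighth rest = 3; dotted eighth rest = 3; eighth rest = 2; dotted half = 12; whole rest = 16.
Sum: 3 + 3 + 2 + 12 + 16 = 36 sixteenth notes.

36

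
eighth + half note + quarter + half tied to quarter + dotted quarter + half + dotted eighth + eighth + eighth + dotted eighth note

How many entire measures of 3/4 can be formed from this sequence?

One bar of 3/4 = 12 sixteenth notes.
Each duration in sixteenth notes: eighth = 2; half note = 8; quarter = 4; half tied to quarter (half + quarter) = 12; dotted quarter = 6; half = 8; dotted eighth = 3; eighth = 2; eighth = 2; dotted eighth note = 3.
Adding: 2 + 8 + 4 + 12 + 6 + 8 + 3 + 2 + 2 + 3 = 50.
50 ÷ 12 = 4 complete bars with 2 left over.

4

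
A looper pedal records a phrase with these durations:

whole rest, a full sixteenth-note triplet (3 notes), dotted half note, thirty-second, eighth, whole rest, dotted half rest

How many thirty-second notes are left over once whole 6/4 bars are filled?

One bar of 6/4 = 48 thirty-second notes.
Express everything in thirty-second notes: whole rest = 32; a full sixteenth-note triplet (3 notes) (three triplet sixteenths span one eighth) = 4; dotted half note = 24; thirty-second = 1; eighth = 4; whole rest = 32; dotted half rest = 24.
Adding: 32 + 4 + 24 + 1 + 4 + 32 + 24 = 121.
121 ÷ 48 = 2 complete bars with 25 thirty-second notes remaining.

25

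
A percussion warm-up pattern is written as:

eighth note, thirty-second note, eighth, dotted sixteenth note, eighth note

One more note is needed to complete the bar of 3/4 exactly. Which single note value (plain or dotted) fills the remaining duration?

quarter note

The bar of 3/4 = 24 thirty-second notes.
Convert each value to thirty-second notes: eighth note = 4; thirty-second note = 1; eighth = 4; dotted sixteenth note = 3; eighth note = 4.
Sum: 4 + 1 + 4 + 3 + 4 = 16.
Remaining: 24 − 16 = 8 thirty-second notes, which is a quarter note.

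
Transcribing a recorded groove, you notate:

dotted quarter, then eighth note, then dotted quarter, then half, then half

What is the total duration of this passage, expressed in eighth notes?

15

In eighth notes: dotted quarter = 3; eighth note = 1; dotted quarter = 3; half = 4; half = 4.
Sum: 3 + 1 + 3 + 4 + 4 = 15 eighth notes.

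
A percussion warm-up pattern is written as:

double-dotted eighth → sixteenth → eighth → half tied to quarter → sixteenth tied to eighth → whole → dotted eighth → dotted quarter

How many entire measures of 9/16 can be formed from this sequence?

One bar of 9/16 = 18 thirty-second notes.
Express everything in thirty-second notes: double-dotted eighth = 7; sixteenth = 2; eighth = 4; half tied to quarter (half + quarter) = 24; sixteenth tied to eighth (sixteenth + eighth) = 6; whole = 32; dotted eighth = 6; dotted quarter = 12.
Total: 7 + 2 + 4 + 24 + 6 + 32 + 6 + 12 = 93.
93 ÷ 18 = 5 complete bars with 3 left over.

5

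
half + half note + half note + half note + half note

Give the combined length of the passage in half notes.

5

Each duration in half notes: half = 1; half note = 1; half note = 1; half note = 1; half note = 1.
Adding: 1 + 1 + 1 + 1 + 1 = 5 half notes.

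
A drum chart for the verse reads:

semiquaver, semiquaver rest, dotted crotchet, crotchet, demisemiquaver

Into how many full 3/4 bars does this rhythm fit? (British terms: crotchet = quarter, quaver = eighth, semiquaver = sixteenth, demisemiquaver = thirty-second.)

1

One bar of 3/4 = 24 thirty-second notes.
Convert each value to thirty-second notes: semiquaver = 2; semiquaver rest = 2; dotted crotchet = 12; crotchet = 8; demisemiquaver = 1.
Altogether 2 + 2 + 12 + 8 + 1 = 25.
25 ÷ 24 = 1 complete bar with 1 left over.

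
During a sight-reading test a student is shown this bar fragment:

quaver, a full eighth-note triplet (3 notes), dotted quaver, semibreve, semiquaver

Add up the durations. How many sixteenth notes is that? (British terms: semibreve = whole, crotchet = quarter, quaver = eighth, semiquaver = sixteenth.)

Each duration in sixteenth notes: quaver = 2; a full eighth-note triplet (3 notes) (three triplet eighths span one quarter) = 4; dotted quaver = 3; semibreve = 16; semiquaver = 1.
Sum: 2 + 4 + 3 + 16 + 1 = 26 sixteenth notes.

26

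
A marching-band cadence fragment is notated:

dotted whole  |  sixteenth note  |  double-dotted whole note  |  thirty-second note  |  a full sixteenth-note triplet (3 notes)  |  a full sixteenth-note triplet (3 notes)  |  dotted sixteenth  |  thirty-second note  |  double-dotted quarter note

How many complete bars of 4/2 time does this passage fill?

One bar of 4/2 = 64 thirty-second notes.
Convert each value to thirty-second notes: dotted whole = 48; sixteenth note = 2; double-dotted whole note = 56; thirty-second note = 1; a full sixteenth-note triplet (3 notes) (three triplet sixteenths span one eighth) = 4; a full sixteenth-note triplet (3 notes) (three triplet sixteenths span one eighth) = 4; dotted sixteenth = 3; thirty-second note = 1; double-dotted quarter note = 14.
Sum: 48 + 2 + 56 + 1 + 4 + 4 + 3 + 1 + 14 = 133.
133 ÷ 64 = 2 complete bars with 5 left over.

2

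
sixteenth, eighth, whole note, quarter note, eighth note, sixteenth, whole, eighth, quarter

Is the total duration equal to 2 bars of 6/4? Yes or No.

One bar of 6/4 = 24 sixteenth notes, so 2 bars = 48.
Convert each value to sixteenth notes: sixteenth = 1; eighth = 2; whole note = 16; quarter note = 4; eighth note = 2; sixteenth = 1; whole = 16; eighth = 2; quarter = 4.
Adding: 1 + 2 + 16 + 4 + 2 + 1 + 16 + 2 + 4 = 48.
48 equals 48, so the answer is Yes.

Yes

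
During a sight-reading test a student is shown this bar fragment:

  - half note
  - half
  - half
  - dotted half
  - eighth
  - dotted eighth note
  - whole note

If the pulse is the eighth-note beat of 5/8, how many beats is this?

One eighth-note beat = 2 sixteenth notes.
Working in sixteenth notes: half note = 8; half = 8; half = 8; dotted half = 12; eighth = 2; dotted eighth note = 3; whole note = 16.
Altogether 8 + 8 + 8 + 12 + 2 + 3 + 16 = 57.
57 ÷ 2 = 28.5 beats.

28.5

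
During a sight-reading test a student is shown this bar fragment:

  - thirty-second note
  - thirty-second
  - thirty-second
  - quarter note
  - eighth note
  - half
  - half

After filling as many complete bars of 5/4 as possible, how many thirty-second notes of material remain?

7

One bar of 5/4 = 40 thirty-second notes.
Each duration in thirty-second notes: thirty-second note = 1; thirty-second = 1; thirty-second = 1; quarter note = 8; eighth note = 4; half = 16; half = 16.
Altogether 1 + 1 + 1 + 8 + 4 + 16 + 16 = 47.
47 ÷ 40 = 1 complete bar with 7 thirty-second notes remaining.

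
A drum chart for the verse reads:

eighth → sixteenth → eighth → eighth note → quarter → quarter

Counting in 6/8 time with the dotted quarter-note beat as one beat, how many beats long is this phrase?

2.5

One dotted quarter-note beat = 6 sixteenth notes.
Express everything in sixteenth notes: eighth = 2; sixteenth = 1; eighth = 2; eighth note = 2; quarter = 4; quarter = 4.
Total: 2 + 1 + 2 + 2 + 4 + 4 = 15.
15 ÷ 6 = 2.5 beats.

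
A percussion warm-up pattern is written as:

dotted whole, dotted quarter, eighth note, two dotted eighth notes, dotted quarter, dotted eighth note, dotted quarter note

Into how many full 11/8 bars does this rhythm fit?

One bar of 11/8 = 22 sixteenth notes.
Working in sixteenth notes: dotted whole = 24; dotted quarter = 6; eighth note = 2; dotted eighth note = 3; dotted eighth note = 3; dotted quarter = 6; dotted eighth note = 3; dotted quarter note = 6.
Total: 24 + 6 + 2 + 3 + 3 + 6 + 3 + 6 = 53.
53 ÷ 22 = 2 complete bars with 9 left over.

2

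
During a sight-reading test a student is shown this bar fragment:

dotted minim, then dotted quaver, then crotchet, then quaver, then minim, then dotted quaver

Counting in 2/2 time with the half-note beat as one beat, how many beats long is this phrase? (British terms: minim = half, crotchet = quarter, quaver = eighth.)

One half-note beat = 8 sixteenth notes.
Convert each value to sixteenth notes: dotted minim = 12; dotted quaver = 3; crotchet = 4; quaver = 2; minim = 8; dotted quaver = 3.
Sum: 12 + 3 + 4 + 2 + 8 + 3 = 32.
32 ÷ 8 = 4 beats.

4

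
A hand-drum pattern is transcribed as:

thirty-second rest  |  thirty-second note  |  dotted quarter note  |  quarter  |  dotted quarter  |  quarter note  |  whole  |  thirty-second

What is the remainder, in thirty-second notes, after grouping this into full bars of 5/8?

15

One bar of 5/8 = 20 thirty-second notes.
Express everything in thirty-second notes: thirty-second rest = 1; thirty-second note = 1; dotted quarter note = 12; quarter = 8; dotted quarter = 12; quarter note = 8; whole = 32; thirty-second = 1.
Total: 1 + 1 + 12 + 8 + 12 + 8 + 32 + 1 = 75.
75 ÷ 20 = 3 complete bars with 15 thirty-second notes remaining.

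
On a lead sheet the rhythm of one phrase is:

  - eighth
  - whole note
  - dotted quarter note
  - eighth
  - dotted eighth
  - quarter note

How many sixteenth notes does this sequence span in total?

33

Working in sixteenth notes: eighth = 2; whole note = 16; dotted quarter note = 6; eighth = 2; dotted eighth = 3; quarter note = 4.
Adding: 2 + 16 + 6 + 2 + 3 + 4 = 33 sixteenth notes.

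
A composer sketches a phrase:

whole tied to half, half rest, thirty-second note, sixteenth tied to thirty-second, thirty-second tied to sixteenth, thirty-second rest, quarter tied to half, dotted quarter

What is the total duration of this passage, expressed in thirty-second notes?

Convert each value to thirty-second notes: whole tied to half (whole + half) = 48; half rest = 16; thirty-second note = 1; sixteenth tied to thirty-second (sixteenth + thirty-second) = 3; thirty-second tied to sixteenth (thirty-second + sixteenth) = 3; thirty-second rest = 1; quarter tied to half (quarter + half) = 24; dotted quarter = 12.
Sum: 48 + 16 + 1 + 3 + 3 + 1 + 24 + 12 = 108 thirty-second notes.

108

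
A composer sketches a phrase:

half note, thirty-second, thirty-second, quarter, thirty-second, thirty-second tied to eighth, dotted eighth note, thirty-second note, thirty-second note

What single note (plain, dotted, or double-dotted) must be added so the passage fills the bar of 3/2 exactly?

quarter note

The bar of 3/2 = 48 thirty-second notes.
Working in thirty-second notes: half note = 16; thirty-second = 1; thirty-second = 1; quarter = 8; thirty-second = 1; thirty-second tied to eighth (thirty-second + eighth) = 5; dotted eighth note = 6; thirty-second note = 1; thirty-second note = 1.
Sum: 16 + 1 + 1 + 8 + 1 + 5 + 6 + 1 + 1 = 40.
Remaining: 48 − 40 = 8 thirty-second notes, which is a quarter note.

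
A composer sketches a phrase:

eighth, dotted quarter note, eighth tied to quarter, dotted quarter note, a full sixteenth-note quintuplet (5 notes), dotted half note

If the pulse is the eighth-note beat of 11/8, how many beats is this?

18

One eighth-note beat = 2 sixteenth notes.
In sixteenth notes: eighth = 2; dotted quarter note = 6; eighth tied to quarter (eighth + quarter) = 6; dotted quarter note = 6; a full sixteenth-note quintuplet (5 notes) (five quintuplet sixteenths span one quarter) = 4; dotted half note = 12.
Altogether 2 + 6 + 6 + 6 + 4 + 12 = 36.
36 ÷ 2 = 18 beats.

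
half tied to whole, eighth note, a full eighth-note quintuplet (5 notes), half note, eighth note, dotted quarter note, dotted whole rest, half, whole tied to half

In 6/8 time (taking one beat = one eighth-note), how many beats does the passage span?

One eighth-note beat = 2 sixteenth notes.
Each duration in sixteenth notes: half tied to whole (half + whole) = 24; eighth note = 2; a full eighth-note quintuplet (5 notes) (five quintuplet eighths span one half) = 8; half note = 8; eighth note = 2; dotted quarter note = 6; dotted whole rest = 24; half = 8; whole tied to half (whole + half) = 24.
Sum: 24 + 2 + 8 + 8 + 2 + 6 + 24 + 8 + 24 = 106.
106 ÷ 2 = 53 beats.

53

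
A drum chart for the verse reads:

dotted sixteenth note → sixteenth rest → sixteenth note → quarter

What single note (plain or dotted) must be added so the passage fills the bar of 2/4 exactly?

thirty-second note

The bar of 2/4 = 16 thirty-second notes.
Express everything in thirty-second notes: dotted sixteenth note = 3; sixteenth rest = 2; sixteenth note = 2; quarter = 8.
Total: 3 + 2 + 2 + 8 = 15.
Remaining: 16 − 15 = 1 thirty-second note, which is a thirty-second note.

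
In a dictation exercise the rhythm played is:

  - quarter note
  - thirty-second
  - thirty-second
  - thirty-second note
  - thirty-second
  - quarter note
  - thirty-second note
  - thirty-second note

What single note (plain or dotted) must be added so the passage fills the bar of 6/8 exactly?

The bar of 6/8 = 24 thirty-second notes.
Express everything in thirty-second notes: quarter note = 8; thirty-second = 1; thirty-second = 1; thirty-second note = 1; thirty-second = 1; quarter note = 8; thirty-second note = 1; thirty-second note = 1.
Sum: 8 + 1 + 1 + 1 + 1 + 8 + 1 + 1 = 22.
Remaining: 24 − 22 = 2 thirty-second notes, which is a sixteenth note.

sixteenth note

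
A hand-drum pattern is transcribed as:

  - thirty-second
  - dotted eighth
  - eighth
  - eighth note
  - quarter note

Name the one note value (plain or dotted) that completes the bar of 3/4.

thirty-second note

The bar of 3/4 = 24 thirty-second notes.
In thirty-second notes: thirty-second = 1; dotted eighth = 6; eighth = 4; eighth note = 4; quarter note = 8.
Adding: 1 + 6 + 4 + 4 + 8 = 23.
Remaining: 24 − 23 = 1 thirty-second note, which is a thirty-second note.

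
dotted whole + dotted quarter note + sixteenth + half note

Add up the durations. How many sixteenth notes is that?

Convert each value to sixteenth notes: dotted whole = 24; dotted quarter note = 6; sixteenth = 1; half note = 8.
Total: 24 + 6 + 1 + 8 = 39 sixteenth notes.

39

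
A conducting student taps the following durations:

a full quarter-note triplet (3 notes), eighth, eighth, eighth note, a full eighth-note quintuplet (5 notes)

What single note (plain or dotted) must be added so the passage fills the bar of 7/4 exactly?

The bar of 7/4 = 14 eighth notes.
Working in eighth notes: a full quarter-note triplet (3 notes) (three triplet quarters span one half) = 4; eighth = 1; eighth = 1; eighth note = 1; a full eighth-note quintuplet (5 notes) (five quintuplet eighths span one half) = 4.
Adding: 4 + 1 + 1 + 1 + 4 = 11.
Remaining: 14 − 11 = 3 eighth notes, which is a dotted quarter note.

dotted quarter note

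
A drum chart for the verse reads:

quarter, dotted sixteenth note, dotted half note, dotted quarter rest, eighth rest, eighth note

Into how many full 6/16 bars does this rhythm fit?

One bar of 6/16 = 12 thirty-second notes.
Working in thirty-second notes: quarter = 8; dotted sixteenth note = 3; dotted half note = 24; dotted quarter rest = 12; eighth rest = 4; eighth note = 4.
Adding: 8 + 3 + 24 + 12 + 4 + 4 = 55.
55 ÷ 12 = 4 complete bars with 7 left over.

4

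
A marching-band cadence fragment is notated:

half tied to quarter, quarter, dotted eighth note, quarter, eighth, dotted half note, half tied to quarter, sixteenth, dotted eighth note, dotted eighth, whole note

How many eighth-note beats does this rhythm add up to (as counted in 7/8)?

One eighth-note beat = 2 sixteenth notes.
Each duration in sixteenth notes: half tied to quarter (half + quarter) = 12; quarter = 4; dotted eighth note = 3; quarter = 4; eighth = 2; dotted half note = 12; half tied to quarter (half + quarter) = 12; sixteenth = 1; dotted eighth note = 3; dotted eighth = 3; whole note = 16.
Adding: 12 + 4 + 3 + 4 + 2 + 12 + 12 + 1 + 3 + 3 + 16 = 72.
72 ÷ 2 = 36 beats.

36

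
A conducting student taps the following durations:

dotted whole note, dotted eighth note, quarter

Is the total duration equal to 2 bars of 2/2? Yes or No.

No

One bar of 2/2 = 16 sixteenth notes, so 2 bars = 32.
Each duration in sixteenth notes: dotted whole note = 24; dotted eighth note = 3; quarter = 4.
Sum: 24 + 3 + 4 = 31.
31 falls short of 32, so the answer is No.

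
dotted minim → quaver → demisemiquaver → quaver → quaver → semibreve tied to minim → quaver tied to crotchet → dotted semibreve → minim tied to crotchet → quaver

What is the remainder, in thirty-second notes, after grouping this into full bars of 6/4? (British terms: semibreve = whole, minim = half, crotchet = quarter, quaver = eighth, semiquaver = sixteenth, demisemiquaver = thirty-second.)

One bar of 6/4 = 48 thirty-second notes.
Working in thirty-second notes: dotted minim = 24; quaver = 4; demisemiquaver = 1; quaver = 4; quaver = 4; semibreve tied to minim (semibreve + minim) = 48; quaver tied to crotchet (quaver + crotchet) = 12; dotted semibreve = 48; minim tied to crotchet (minim + crotchet) = 24; quaver = 4.
Total: 24 + 4 + 1 + 4 + 4 + 48 + 12 + 48 + 24 + 4 = 173.
173 ÷ 48 = 3 complete bars with 29 thirty-second notes remaining.

29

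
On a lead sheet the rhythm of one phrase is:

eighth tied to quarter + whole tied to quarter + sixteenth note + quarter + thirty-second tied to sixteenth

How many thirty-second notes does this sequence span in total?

Each duration in thirty-second notes: eighth tied to quarter (eighth + quarter) = 12; whole tied to quarter (whole + quarter) = 40; sixteenth note = 2; quarter = 8; thirty-second tied to sixteenth (thirty-second + sixteenth) = 3.
Total: 12 + 40 + 2 + 8 + 3 = 65 thirty-second notes.

65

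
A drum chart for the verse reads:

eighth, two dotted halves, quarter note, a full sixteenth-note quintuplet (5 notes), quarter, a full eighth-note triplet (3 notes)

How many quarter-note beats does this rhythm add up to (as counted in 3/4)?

One quarter-note beat = 2 eighth notes.
Express everything in eighth notes: eighth = 1; dotted half = 6; dotted half = 6; quarter note = 2; a full sixteenth-note quintuplet (5 notes) (five quintuplet sixteenths span one quarter) = 2; quarter = 2; a full eighth-note triplet (3 notes) (three triplet eighths span one quarter) = 2.
Total: 1 + 6 + 6 + 2 + 2 + 2 + 2 = 21.
21 ÷ 2 = 10.5 beats.

10.5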